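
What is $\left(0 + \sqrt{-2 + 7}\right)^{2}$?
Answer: $5$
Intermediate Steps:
$\left(0 + \sqrt{-2 + 7}\right)^{2} = \left(0 + \sqrt{5}\right)^{2} = \left(\sqrt{5}\right)^{2} = 5$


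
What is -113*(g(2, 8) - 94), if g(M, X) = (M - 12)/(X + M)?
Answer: 10735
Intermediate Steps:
g(M, X) = (-12 + M)/(M + X)
-113*(g(2, 8) - 94) = -113*((-12 + 2)/(2 + 8) - 94) = -113*(-10/10 - 94) = -113*((⅒)*(-10) - 94) = -113*(-1 - 94) = -113*(-95) = 10735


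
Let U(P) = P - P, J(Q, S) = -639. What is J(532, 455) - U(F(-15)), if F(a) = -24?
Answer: -639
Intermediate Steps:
U(P) = 0
J(532, 455) - U(F(-15)) = -639 - 1*0 = -639 + 0 = -639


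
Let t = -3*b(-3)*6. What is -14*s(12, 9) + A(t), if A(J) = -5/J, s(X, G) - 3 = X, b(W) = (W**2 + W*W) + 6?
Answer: -90715/432 ≈ -209.99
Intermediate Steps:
b(W) = 6 + 2*W**2 (b(W) = (W**2 + W**2) + 6 = 2*W**2 + 6 = 6 + 2*W**2)
s(X, G) = 3 + X
t = -432 (t = -3*(6 + 2*(-3)**2)*6 = -3*(6 + 2*9)*6 = -3*(6 + 18)*6 = -3*24*6 = -72*6 = -432)
-14*s(12, 9) + A(t) = -14*(3 + 12) - 5/(-432) = -14*15 - 5*(-1/432) = -210 + 5/432 = -90715/432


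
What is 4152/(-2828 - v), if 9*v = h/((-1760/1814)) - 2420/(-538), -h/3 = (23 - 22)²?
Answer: -8845752960/6026794189 ≈ -1.4677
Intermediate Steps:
h = -3 (h = -3*(23 - 22)² = -3*1² = -3*1 = -3)
v = 1796749/2130480 (v = (-3/((-1760/1814)) - 2420/(-538))/9 = (-3/((-1760*1/1814)) - 2420*(-1/538))/9 = (-3/(-880/907) + 1210/269)/9 = (-3*(-907/880) + 1210/269)/9 = (2721/880 + 1210/269)/9 = (⅑)*(1796749/236720) = 1796749/2130480 ≈ 0.84335)
4152/(-2828 - v) = 4152/(-2828 - 1*1796749/2130480) = 4152/(-2828 - 1796749/2130480) = 4152/(-6026794189/2130480) = 4152*(-2130480/6026794189) = -8845752960/6026794189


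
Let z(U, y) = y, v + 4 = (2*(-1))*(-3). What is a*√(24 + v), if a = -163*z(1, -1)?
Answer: 163*√26 ≈ 831.14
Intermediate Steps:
v = 2 (v = -4 + (2*(-1))*(-3) = -4 - 2*(-3) = -4 + 6 = 2)
a = 163 (a = -163*(-1) = 163)
a*√(24 + v) = 163*√(24 + 2) = 163*√26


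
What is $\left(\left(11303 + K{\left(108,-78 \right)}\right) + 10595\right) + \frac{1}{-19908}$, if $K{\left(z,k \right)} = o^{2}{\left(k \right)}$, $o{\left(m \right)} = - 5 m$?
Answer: $\frac{3463952183}{19908} \approx 1.74 \cdot 10^{5}$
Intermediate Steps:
$K{\left(z,k \right)} = 25 k^{2}$ ($K{\left(z,k \right)} = \left(- 5 k\right)^{2} = 25 k^{2}$)
$\left(\left(11303 + K{\left(108,-78 \right)}\right) + 10595\right) + \frac{1}{-19908} = \left(\left(11303 + 25 \left(-78\right)^{2}\right) + 10595\right) + \frac{1}{-19908} = \left(\left(11303 + 25 \cdot 6084\right) + 10595\right) - \frac{1}{19908} = \left(\left(11303 + 152100\right) + 10595\right) - \frac{1}{19908} = \left(163403 + 10595\right) - \frac{1}{19908} = 173998 - \frac{1}{19908} = \frac{3463952183}{19908}$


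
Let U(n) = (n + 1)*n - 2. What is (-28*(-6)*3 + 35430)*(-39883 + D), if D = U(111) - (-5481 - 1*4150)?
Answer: -640415748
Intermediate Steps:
U(n) = -2 + n*(1 + n) (U(n) = (1 + n)*n - 2 = n*(1 + n) - 2 = -2 + n*(1 + n))
D = 22061 (D = (-2 + 111 + 111²) - (-5481 - 1*4150) = (-2 + 111 + 12321) - (-5481 - 4150) = 12430 - 1*(-9631) = 12430 + 9631 = 22061)
(-28*(-6)*3 + 35430)*(-39883 + D) = (-28*(-6)*3 + 35430)*(-39883 + 22061) = (168*3 + 35430)*(-17822) = (504 + 35430)*(-17822) = 35934*(-17822) = -640415748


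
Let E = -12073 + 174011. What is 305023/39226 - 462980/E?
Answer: 2230997221/453727142 ≈ 4.9170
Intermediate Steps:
E = 161938
305023/39226 - 462980/E = 305023/39226 - 462980/161938 = 305023*(1/39226) - 462980*1/161938 = 305023/39226 - 33070/11567 = 2230997221/453727142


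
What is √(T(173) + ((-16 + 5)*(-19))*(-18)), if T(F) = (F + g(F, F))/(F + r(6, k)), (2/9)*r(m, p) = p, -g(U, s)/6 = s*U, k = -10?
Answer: I*√1321874/16 ≈ 71.858*I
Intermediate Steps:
g(U, s) = -6*U*s (g(U, s) = -6*s*U = -6*U*s)
r(m, p) = 9*p/2
T(F) = (F - 6*F²)/(-45 + F) (T(F) = (F - 6*F*F)/(F + (9/2)*(-10)) = (F - 6*F²)/(F - 45) = (F - 6*F²)/(-45 + F))
√(T(173) + ((-16 + 5)*(-19))*(-18)) = √(173*(1 - 6*173)/(-45 + 173) + ((-16 + 5)*(-19))*(-18)) = √(173*(1 - 1038)/128 - 11*(-19)*(-18)) = √(173*(1/128)*(-1037) + 209*(-18)) = √(-179401/128 - 3762) = √(-660937/128) = I*√1321874/16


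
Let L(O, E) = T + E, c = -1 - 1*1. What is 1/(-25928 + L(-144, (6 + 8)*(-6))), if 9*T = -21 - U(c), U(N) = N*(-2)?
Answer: -9/234133 ≈ -3.8440e-5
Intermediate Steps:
c = -2 (c = -1 - 1 = -2)
U(N) = -2*N
T = -25/9 (T = (-21 - (-2)*(-2))/9 = (-21 - 1*4)/9 = (-21 - 4)/9 = (1/9)*(-25) = -25/9 ≈ -2.7778)
L(O, E) = -25/9 + E
1/(-25928 + L(-144, (6 + 8)*(-6))) = 1/(-25928 + (-25/9 + (6 + 8)*(-6))) = 1/(-25928 + (-25/9 + 14*(-6))) = 1/(-25928 + (-25/9 - 84)) = 1/(-25928 - 781/9) = 1/(-234133/9) = -9/234133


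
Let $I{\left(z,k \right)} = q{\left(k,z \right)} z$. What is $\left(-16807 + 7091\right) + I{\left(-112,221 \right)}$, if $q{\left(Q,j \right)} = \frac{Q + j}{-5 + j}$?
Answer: $- \frac{1124564}{117} \approx -9611.7$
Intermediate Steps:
$q{\left(Q,j \right)} = \frac{Q + j}{-5 + j}$
$I{\left(z,k \right)} = \frac{z \left(k + z\right)}{-5 + z}$ ($I{\left(z,k \right)} = \frac{k + z}{-5 + z} z = \frac{z \left(k + z\right)}{-5 + z}$)
$\left(-16807 + 7091\right) + I{\left(-112,221 \right)} = \left(-16807 + 7091\right) - \frac{112 \left(221 - 112\right)}{-5 - 112} = -9716 - 112 \frac{1}{-117} \cdot 109 = -9716 - \left(- \frac{112}{117}\right) 109 = -9716 + \frac{12208}{117} = - \frac{1124564}{117}$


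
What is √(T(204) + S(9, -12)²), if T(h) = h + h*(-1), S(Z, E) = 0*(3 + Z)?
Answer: 0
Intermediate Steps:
S(Z, E) = 0
T(h) = 0 (T(h) = h - h = 0)
√(T(204) + S(9, -12)²) = √(0 + 0²) = √(0 + 0) = √0 = 0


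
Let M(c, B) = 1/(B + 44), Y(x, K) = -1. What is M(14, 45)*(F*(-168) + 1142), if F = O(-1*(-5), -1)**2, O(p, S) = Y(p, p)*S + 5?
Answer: -4906/89 ≈ -55.124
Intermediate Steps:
M(c, B) = 1/(44 + B)
O(p, S) = 5 - S (O(p, S) = -S + 5 = 5 - S)
F = 36 (F = (5 - 1*(-1))**2 = (5 + 1)**2 = 6**2 = 36)
M(14, 45)*(F*(-168) + 1142) = (36*(-168) + 1142)/(44 + 45) = (-6048 + 1142)/89 = (1/89)*(-4906) = -4906/89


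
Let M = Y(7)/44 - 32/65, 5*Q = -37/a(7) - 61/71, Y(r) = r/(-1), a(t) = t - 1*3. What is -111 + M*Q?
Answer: -40494957/369200 ≈ -109.68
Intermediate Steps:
a(t) = -3 + t (a(t) = t - 3 = -3 + t)
Y(r) = -r (Y(r) = r*(-1) = -r)
Q = -2871/1420 (Q = (-37/(-3 + 7) - 61/71)/5 = (-37/4 - 61*1/71)/5 = (-37*¼ - 61/71)/5 = (-37/4 - 61/71)/5 = (⅕)*(-2871/284) = -2871/1420 ≈ -2.0218)
M = -1863/2860 (M = -1*7/44 - 32/65 = -7*1/44 - 32*1/65 = -7/44 - 32/65 = -1863/2860 ≈ -0.65140)
-111 + M*Q = -111 - 1863/2860*(-2871/1420) = -111 + 486243/369200 = -40494957/369200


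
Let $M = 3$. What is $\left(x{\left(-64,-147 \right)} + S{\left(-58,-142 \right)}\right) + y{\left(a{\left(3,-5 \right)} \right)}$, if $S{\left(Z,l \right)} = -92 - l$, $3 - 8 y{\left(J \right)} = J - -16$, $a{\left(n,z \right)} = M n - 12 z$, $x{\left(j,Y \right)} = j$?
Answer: $- \frac{97}{4} \approx -24.25$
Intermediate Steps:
$a{\left(n,z \right)} = - 12 z + 3 n$ ($a{\left(n,z \right)} = 3 n - 12 z = - 12 z + 3 n$)
$y{\left(J \right)} = - \frac{13}{8} - \frac{J}{8}$ ($y{\left(J \right)} = \frac{3}{8} - \frac{J - -16}{8} = \frac{3}{8} - \frac{J + 16}{8} = \frac{3}{8} - \frac{16 + J}{8} = \frac{3}{8} - \left(2 + \frac{J}{8}\right) = - \frac{13}{8} - \frac{J}{8}$)
$\left(x{\left(-64,-147 \right)} + S{\left(-58,-142 \right)}\right) + y{\left(a{\left(3,-5 \right)} \right)} = \left(-64 - -50\right) - \left(\frac{13}{8} + \frac{\left(-12\right) \left(-5\right) + 3 \cdot 3}{8}\right) = \left(-64 + \left(-92 + 142\right)\right) - \left(\frac{13}{8} + \frac{60 + 9}{8}\right) = \left(-64 + 50\right) - \frac{41}{4} = -14 - \frac{41}{4} = - \frac{97}{4}$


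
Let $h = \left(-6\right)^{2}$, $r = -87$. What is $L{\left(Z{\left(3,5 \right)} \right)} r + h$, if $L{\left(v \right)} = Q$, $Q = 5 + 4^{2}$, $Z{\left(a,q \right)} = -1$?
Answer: $-1791$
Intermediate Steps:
$h = 36$
$Q = 21$ ($Q = 5 + 16 = 21$)
$L{\left(v \right)} = 21$
$L{\left(Z{\left(3,5 \right)} \right)} r + h = 21 \left(-87\right) + 36 = -1827 + 36 = -1791$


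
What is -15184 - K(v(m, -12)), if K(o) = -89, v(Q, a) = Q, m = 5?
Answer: -15095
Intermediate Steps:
-15184 - K(v(m, -12)) = -15184 - 1*(-89) = -15184 + 89 = -15095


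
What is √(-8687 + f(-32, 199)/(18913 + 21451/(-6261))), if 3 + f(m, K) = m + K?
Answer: 5*I*√1217643850087589693/59196421 ≈ 93.204*I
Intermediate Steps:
f(m, K) = -3 + K + m (f(m, K) = -3 + (m + K) = -3 + (K + m) = -3 + K + m)
√(-8687 + f(-32, 199)/(18913 + 21451/(-6261))) = √(-8687 + (-3 + 199 - 32)/(18913 + 21451/(-6261))) = √(-8687 + 164/(18913 + 21451*(-1/6261))) = √(-8687 + 164/(18913 - 21451/6261)) = √(-8687 + 164/(118392842/6261)) = √(-8687 + 164*(6261/118392842)) = √(-8687 + 513402/59196421) = √(-514238795825/59196421) = 5*I*√1217643850087589693/59196421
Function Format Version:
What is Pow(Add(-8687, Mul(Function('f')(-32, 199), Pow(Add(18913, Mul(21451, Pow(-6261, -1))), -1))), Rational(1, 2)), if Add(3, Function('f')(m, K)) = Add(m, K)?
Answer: Mul(Rational(5, 59196421), I, Pow(1217643850087589693, Rational(1, 2))) ≈ Mul(93.204, I)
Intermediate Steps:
Function('f')(m, K) = Add(-3, K, m) (Function('f')(m, K) = Add(-3, Add(m, K)) = Add(-3, Add(K, m)) = Add(-3, K, m))
Pow(Add(-8687, Mul(Function('f')(-32, 199), Pow(Add(18913, Mul(21451, Pow(-6261, -1))), -1))), Rational(1, 2)) = Pow(Add(-8687, Mul(Add(-3, 199, -32), Pow(Add(18913, Mul(21451, Pow(-6261, -1))), -1))), Rational(1, 2)) = Pow(Add(-8687, Mul(164, Pow(Add(18913, Mul(21451, Rational(-1, 6261))), -1))), Rational(1, 2)) = Pow(Add(-8687, Mul(164, Pow(Add(18913, Rational(-21451, 6261)), -1))), Rational(1, 2)) = Pow(Add(-8687, Mul(164, Pow(Rational(118392842, 6261), -1))), Rational(1, 2)) = Pow(Add(-8687, Mul(164, Rational(6261, 118392842))), Rational(1, 2)) = Pow(Add(-8687, Rational(513402, 59196421)), Rational(1, 2)) = Pow(Rational(-514238795825, 59196421), Rational(1, 2)) = Mul(Rational(5, 59196421), I, Pow(1217643850087589693, Rational(1, 2)))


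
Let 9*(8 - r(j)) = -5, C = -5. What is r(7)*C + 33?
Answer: -88/9 ≈ -9.7778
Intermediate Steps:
r(j) = 77/9 (r(j) = 8 - ⅑*(-5) = 8 + 5/9 = 77/9)
r(7)*C + 33 = (77/9)*(-5) + 33 = -385/9 + 33 = -88/9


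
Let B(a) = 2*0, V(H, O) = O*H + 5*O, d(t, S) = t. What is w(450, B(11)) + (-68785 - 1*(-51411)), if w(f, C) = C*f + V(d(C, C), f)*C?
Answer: -17374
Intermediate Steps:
V(H, O) = 5*O + H*O (V(H, O) = H*O + 5*O = 5*O + H*O)
B(a) = 0
w(f, C) = C*f + C*f*(5 + C) (w(f, C) = C*f + (f*(5 + C))*C = C*f + C*f*(5 + C))
w(450, B(11)) + (-68785 - 1*(-51411)) = 0*450*(6 + 0) + (-68785 - 1*(-51411)) = 0*450*6 + (-68785 + 51411) = 0 - 17374 = -17374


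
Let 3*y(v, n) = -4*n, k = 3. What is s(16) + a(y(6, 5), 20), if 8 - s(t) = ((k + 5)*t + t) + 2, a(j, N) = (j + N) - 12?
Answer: -410/3 ≈ -136.67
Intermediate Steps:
y(v, n) = -4*n/3 (y(v, n) = (-4*n)/3 = -4*n/3)
a(j, N) = -12 + N + j (a(j, N) = (N + j) - 12 = -12 + N + j)
s(t) = 6 - 9*t (s(t) = 8 - (((3 + 5)*t + t) + 2) = 8 - ((8*t + t) + 2) = 8 - (9*t + 2) = 8 - (2 + 9*t) = 8 + (-2 - 9*t) = 6 - 9*t)
s(16) + a(y(6, 5), 20) = (6 - 9*16) + (-12 + 20 - 4/3*5) = (6 - 144) + (-12 + 20 - 20/3) = -138 + 4/3 = -410/3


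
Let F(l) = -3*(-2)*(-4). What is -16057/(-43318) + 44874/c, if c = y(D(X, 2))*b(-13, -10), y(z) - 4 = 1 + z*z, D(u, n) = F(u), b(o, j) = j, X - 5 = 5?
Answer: -925280381/125838790 ≈ -7.3529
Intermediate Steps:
X = 10 (X = 5 + 5 = 10)
F(l) = -24 (F(l) = 6*(-4) = -24)
D(u, n) = -24
y(z) = 5 + z**2 (y(z) = 4 + (1 + z*z) = 4 + (1 + z**2) = 5 + z**2)
c = -5810 (c = (5 + (-24)**2)*(-10) = (5 + 576)*(-10) = 581*(-10) = -5810)
-16057/(-43318) + 44874/c = -16057/(-43318) + 44874/(-5810) = -16057*(-1/43318) + 44874*(-1/5810) = 16057/43318 - 22437/2905 = -925280381/125838790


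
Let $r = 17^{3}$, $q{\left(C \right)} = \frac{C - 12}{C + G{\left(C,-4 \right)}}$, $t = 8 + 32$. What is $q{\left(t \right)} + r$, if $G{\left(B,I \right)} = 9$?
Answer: $\frac{34395}{7} \approx 4913.6$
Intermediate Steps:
$t = 40$
$q{\left(C \right)} = \frac{-12 + C}{9 + C}$ ($q{\left(C \right)} = \frac{C - 12}{C + 9} = \frac{-12 + C}{9 + C}$)
$r = 4913$
$q{\left(t \right)} + r = \frac{-12 + 40}{9 + 40} + 4913 = \frac{1}{49} \cdot 28 + 4913 = \frac{4}{7} + 4913 = \frac{34395}{7}$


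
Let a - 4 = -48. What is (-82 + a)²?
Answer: 15876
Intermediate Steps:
a = -44 (a = 4 - 48 = -44)
(-82 + a)² = (-82 - 44)² = (-126)² = 15876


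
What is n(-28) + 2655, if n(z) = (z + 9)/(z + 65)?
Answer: 98216/37 ≈ 2654.5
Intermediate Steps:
n(z) = (9 + z)/(65 + z)
n(-28) + 2655 = (9 - 28)/(65 - 28) + 2655 = -19/37 + 2655 = 98216/37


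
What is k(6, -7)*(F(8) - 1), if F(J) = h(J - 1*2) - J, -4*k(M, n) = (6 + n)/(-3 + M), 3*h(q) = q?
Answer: -7/12 ≈ -0.58333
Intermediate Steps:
h(q) = q/3
k(M, n) = -(6 + n)/(4*(-3 + M))
F(J) = -⅔ - 2*J/3 (F(J) = (J - 1*2)/3 - J = (J - 2)/3 - J = (-2 + J)/3 - J = (-⅔ + J/3) - J = -⅔ - 2*J/3)
k(6, -7)*(F(8) - 1) = ((-6 - 1*(-7))/(4*(-3 + 6)))*((-⅔ - ⅔*8) - 1) = ((¼)*(-6 + 7)/3)*((-⅔ - 16/3) - 1) = ((¼)*(⅓)*1)*(-6 - 1) = (1/12)*(-7) = -7/12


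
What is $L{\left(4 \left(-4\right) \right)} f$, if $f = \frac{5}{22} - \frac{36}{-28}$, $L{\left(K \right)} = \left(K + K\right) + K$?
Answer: $- \frac{5592}{77} \approx -72.623$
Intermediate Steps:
$L{\left(K \right)} = 3 K$ ($L{\left(K \right)} = 2 K + K = 3 K$)
$f = \frac{233}{154}$ ($f = 5 \cdot \frac{1}{22} - - \frac{9}{7} = \frac{5}{22} + \frac{9}{7} = \frac{233}{154} \approx 1.513$)
$L{\left(4 \left(-4\right) \right)} f = 3 \cdot 4 \left(-4\right) \frac{233}{154} = 3 \left(-16\right) \frac{233}{154} = \left(-48\right) \frac{233}{154} = - \frac{5592}{77}$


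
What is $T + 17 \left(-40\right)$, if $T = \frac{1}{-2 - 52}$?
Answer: $- \frac{36721}{54} \approx -680.02$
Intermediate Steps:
$T = - \frac{1}{54}$ ($T = \frac{1}{-54} = - \frac{1}{54} \approx -0.018519$)
$T + 17 \left(-40\right) = - \frac{1}{54} + 17 \left(-40\right) = - \frac{1}{54} - 680 = - \frac{36721}{54}$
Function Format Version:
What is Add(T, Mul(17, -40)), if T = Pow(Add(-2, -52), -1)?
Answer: Rational(-36721, 54) ≈ -680.02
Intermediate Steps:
T = Rational(-1, 54) (T = Pow(-54, -1) = Rational(-1, 54) ≈ -0.018519)
Add(T, Mul(17, -40)) = Add(Rational(-1, 54), Mul(17, -40)) = Add(Rational(-1, 54), -680) = Rational(-36721, 54)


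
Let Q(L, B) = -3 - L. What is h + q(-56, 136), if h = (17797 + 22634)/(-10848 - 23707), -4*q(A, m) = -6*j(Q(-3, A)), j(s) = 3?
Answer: 230133/69110 ≈ 3.3300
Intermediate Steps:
q(A, m) = 9/2 (q(A, m) = -(-3)*3/2 = -¼*(-18) = 9/2)
h = -40431/34555 (h = 40431/(-34555) = 40431*(-1/34555) = -40431/34555 ≈ -1.1700)
h + q(-56, 136) = -40431/34555 + 9/2 = 230133/69110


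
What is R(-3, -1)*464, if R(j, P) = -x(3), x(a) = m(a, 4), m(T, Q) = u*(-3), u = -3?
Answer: -4176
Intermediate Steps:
m(T, Q) = 9 (m(T, Q) = -3*(-3) = 9)
x(a) = 9
R(j, P) = -9 (R(j, P) = -1*9 = -9)
R(-3, -1)*464 = -9*464 = -4176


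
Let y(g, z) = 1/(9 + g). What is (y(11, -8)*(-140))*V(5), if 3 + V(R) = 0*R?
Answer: 21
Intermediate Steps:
V(R) = -3 (V(R) = -3 + 0*R = -3 + 0 = -3)
(y(11, -8)*(-140))*V(5) = (-140/(9 + 11))*(-3) = (-140/20)*(-3) = ((1/20)*(-140))*(-3) = -7*(-3) = 21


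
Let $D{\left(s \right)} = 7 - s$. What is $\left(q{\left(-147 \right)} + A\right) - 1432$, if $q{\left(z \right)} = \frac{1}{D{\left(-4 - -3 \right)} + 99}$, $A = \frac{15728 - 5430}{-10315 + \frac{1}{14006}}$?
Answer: $- \frac{22151849263563}{15458492123} \approx -1433.0$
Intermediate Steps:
$A = - \frac{144233788}{144471889}$ ($A = \frac{10298}{-10315 + \frac{1}{14006}} = \frac{10298}{- \frac{144471889}{14006}} = 10298 \left(- \frac{14006}{144471889}\right) = - \frac{144233788}{144471889} \approx -0.99835$)
$q{\left(z \right)} = \frac{1}{107}$ ($q{\left(z \right)} = \frac{1}{\left(7 - \left(-4 - -3\right)\right) + 99} = \frac{1}{\left(7 - \left(-4 + 3\right)\right) + 99} = \frac{1}{\left(7 - -1\right) + 99} = \frac{1}{\left(7 + 1\right) + 99} = \frac{1}{8 + 99} = \frac{1}{107}$)
$\left(q{\left(-147 \right)} + A\right) - 1432 = \left(\frac{1}{107} - \frac{144233788}{144471889}\right) - 1432 = - \frac{15288543427}{15458492123} - 1432 = - \frac{22151849263563}{15458492123}$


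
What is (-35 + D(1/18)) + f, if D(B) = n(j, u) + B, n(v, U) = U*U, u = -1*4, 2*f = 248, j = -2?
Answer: 1891/18 ≈ 105.06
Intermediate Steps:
f = 124 (f = (½)*248 = 124)
u = -4
n(v, U) = U²
D(B) = 16 + B (D(B) = (-4)² + B = 16 + B)
(-35 + D(1/18)) + f = (-35 + (16 + 1/18)) + 124 = (-35 + 289/18) + 124 = -341/18 + 124 = 1891/18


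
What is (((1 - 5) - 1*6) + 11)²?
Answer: 1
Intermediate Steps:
(((1 - 5) - 1*6) + 11)² = ((-4 - 6) + 11)² = (-10 + 11)² = 1² = 1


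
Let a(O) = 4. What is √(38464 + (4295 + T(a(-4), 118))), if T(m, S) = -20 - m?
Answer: √42735 ≈ 206.72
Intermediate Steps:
√(38464 + (4295 + T(a(-4), 118))) = √(38464 + (4295 + (-20 - 1*4))) = √(38464 + (4295 + (-20 - 4))) = √(38464 + (4295 - 24)) = √(38464 + 4271) = √42735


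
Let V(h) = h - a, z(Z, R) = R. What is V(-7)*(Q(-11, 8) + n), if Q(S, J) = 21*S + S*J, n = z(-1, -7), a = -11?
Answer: -1304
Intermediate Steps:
n = -7
V(h) = 11 + h (V(h) = h - 1*(-11) = h + 11 = 11 + h)
Q(S, J) = 21*S + J*S
V(-7)*(Q(-11, 8) + n) = (11 - 7)*(-11*(21 + 8) - 7) = 4*(-11*29 - 7) = 4*(-319 - 7) = 4*(-326) = -1304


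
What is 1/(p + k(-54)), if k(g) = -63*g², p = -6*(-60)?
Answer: -1/183348 ≈ -5.4541e-6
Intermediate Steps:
p = 360
1/(p + k(-54)) = 1/(360 - 63*(-54)²) = 1/(360 - 63*2916) = 1/(360 - 183708) = 1/(-183348) = -1/183348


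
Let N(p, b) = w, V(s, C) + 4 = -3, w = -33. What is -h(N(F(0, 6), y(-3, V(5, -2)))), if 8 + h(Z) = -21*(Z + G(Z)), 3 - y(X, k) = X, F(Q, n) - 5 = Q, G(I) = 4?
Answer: -601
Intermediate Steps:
F(Q, n) = 5 + Q
V(s, C) = -7 (V(s, C) = -4 - 3 = -7)
y(X, k) = 3 - X
N(p, b) = -33
h(Z) = -92 - 21*Z (h(Z) = -8 - 21*(Z + 4) = -8 - 21*(4 + Z) = -8 + (-84 - 21*Z) = -92 - 21*Z)
-h(N(F(0, 6), y(-3, V(5, -2)))) = -(-92 - 21*(-33)) = -(-92 + 693) = -1*601 = -601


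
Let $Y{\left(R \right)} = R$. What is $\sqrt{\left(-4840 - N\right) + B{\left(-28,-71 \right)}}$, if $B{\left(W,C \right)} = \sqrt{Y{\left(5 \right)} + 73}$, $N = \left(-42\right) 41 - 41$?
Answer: $\sqrt{-3077 + \sqrt{78}} \approx 55.391 i$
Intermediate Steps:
$N = -1763$ ($N = -1722 - 41 = -1763$)
$B{\left(W,C \right)} = \sqrt{78}$ ($B{\left(W,C \right)} = \sqrt{5 + 73} = \sqrt{78}$)
$\sqrt{\left(-4840 - N\right) + B{\left(-28,-71 \right)}} = \sqrt{\left(-4840 - -1763\right) + \sqrt{78}} = \sqrt{\left(-4840 + 1763\right) + \sqrt{78}} = \sqrt{-3077 + \sqrt{78}}$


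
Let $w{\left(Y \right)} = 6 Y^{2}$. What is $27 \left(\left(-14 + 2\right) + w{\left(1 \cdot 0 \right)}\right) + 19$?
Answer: $-305$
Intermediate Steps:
$27 \left(\left(-14 + 2\right) + w{\left(1 \cdot 0 \right)}\right) + 19 = 27 \left(\left(-14 + 2\right) + 6 \left(1 \cdot 0\right)^{2}\right) + 19 = 27 \left(-12 + 6 \cdot 0^{2}\right) + 19 = 27 \left(-12 + 6 \cdot 0\right) + 19 = 27 \left(-12 + 0\right) + 19 = 27 \left(-12\right) + 19 = -324 + 19 = -305$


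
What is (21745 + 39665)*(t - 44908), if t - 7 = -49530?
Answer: -5799007710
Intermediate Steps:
t = -49523 (t = 7 - 49530 = -49523)
(21745 + 39665)*(t - 44908) = (21745 + 39665)*(-49523 - 44908) = 61410*(-94431) = -5799007710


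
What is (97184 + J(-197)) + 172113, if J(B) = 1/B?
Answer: 53051508/197 ≈ 2.6930e+5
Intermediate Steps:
(97184 + J(-197)) + 172113 = (97184 + 1/(-197)) + 172113 = (97184 - 1/197) + 172113 = 19145247/197 + 172113 = 53051508/197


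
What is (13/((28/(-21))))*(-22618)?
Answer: 441051/2 ≈ 2.2053e+5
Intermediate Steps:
(13/((28/(-21))))*(-22618) = (13/((28*(-1/21))))*(-22618) = (13/(-4/3))*(-22618) = (13*(-¾))*(-22618) = -39/4*(-22618) = 441051/2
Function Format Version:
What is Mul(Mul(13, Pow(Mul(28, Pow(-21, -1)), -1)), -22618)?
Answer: Rational(441051, 2) ≈ 2.2053e+5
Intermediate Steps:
Mul(Mul(13, Pow(Mul(28, Pow(-21, -1)), -1)), -22618) = Mul(Mul(13, Pow(Mul(28, Rational(-1, 21)), -1)), -22618) = Mul(Mul(13, Pow(Rational(-4, 3), -1)), -22618) = Mul(Mul(13, Rational(-3, 4)), -22618) = Mul(Rational(-39, 4), -22618) = Rational(441051, 2)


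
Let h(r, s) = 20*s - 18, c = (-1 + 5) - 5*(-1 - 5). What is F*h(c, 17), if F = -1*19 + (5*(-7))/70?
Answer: -6279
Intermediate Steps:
c = 34 (c = 4 - 5*(-6) = 4 + 30 = 34)
h(r, s) = -18 + 20*s
F = -39/2 (F = -19 - 35*1/70 = -19 - 1/2 = -39/2 ≈ -19.500)
F*h(c, 17) = -39*(-18 + 20*17)/2 = -39*(-18 + 340)/2 = -39/2*322 = -6279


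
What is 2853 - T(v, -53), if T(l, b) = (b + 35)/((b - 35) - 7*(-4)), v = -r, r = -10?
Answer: 28527/10 ≈ 2852.7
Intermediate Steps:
v = 10 (v = -1*(-10) = 10)
T(l, b) = (35 + b)/(-7 + b) (T(l, b) = (35 + b)/((-35 + b) + 28) = (35 + b)/(-7 + b))
2853 - T(v, -53) = 2853 - (35 - 53)/(-7 - 53) = 2853 - (-18)/(-60) = 2853 - (-1)*(-18)/60 = 2853 - 1*3/10 = 2853 - 3/10 = 28527/10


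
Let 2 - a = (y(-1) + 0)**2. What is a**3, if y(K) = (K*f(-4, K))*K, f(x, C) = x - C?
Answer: -343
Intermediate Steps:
y(K) = K**2*(-4 - K) (y(K) = (K*(-4 - K))*K = K**2*(-4 - K))
a = -7 (a = 2 - ((-1)**2*(-4 - 1*(-1)) + 0)**2 = 2 - (1*(-4 + 1) + 0)**2 = 2 - (1*(-3) + 0)**2 = 2 - (-3 + 0)**2 = 2 - 1*(-3)**2 = 2 - 1*9 = 2 - 9 = -7)
a**3 = (-7)**3 = -343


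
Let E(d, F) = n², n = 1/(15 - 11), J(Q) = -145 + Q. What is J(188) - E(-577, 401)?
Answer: 687/16 ≈ 42.938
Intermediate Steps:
n = ¼ (n = 1/4 = ¼ ≈ 0.25000)
E(d, F) = 1/16 (E(d, F) = (¼)² = 1/16)
J(188) - E(-577, 401) = (-145 + 188) - 1*1/16 = 43 - 1/16 = 687/16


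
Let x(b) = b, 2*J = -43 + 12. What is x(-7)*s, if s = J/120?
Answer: 217/240 ≈ 0.90417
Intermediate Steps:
J = -31/2 (J = (-43 + 12)/2 = (½)*(-31) = -31/2 ≈ -15.500)
s = -31/240 (s = -31/2/120 = -31/2*1/120 = -31/240 ≈ -0.12917)
x(-7)*s = -7*(-31/240) = 217/240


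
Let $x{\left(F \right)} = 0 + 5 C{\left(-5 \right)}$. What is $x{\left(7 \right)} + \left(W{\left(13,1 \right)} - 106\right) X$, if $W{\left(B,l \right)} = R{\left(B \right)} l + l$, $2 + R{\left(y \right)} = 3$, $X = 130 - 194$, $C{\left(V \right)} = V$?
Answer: $6631$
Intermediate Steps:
$X = -64$
$R{\left(y \right)} = 1$ ($R{\left(y \right)} = -2 + 3 = 1$)
$W{\left(B,l \right)} = 2 l$ ($W{\left(B,l \right)} = 1 l + l = l + l = 2 l$)
$x{\left(F \right)} = -25$ ($x{\left(F \right)} = 0 + 5 \left(-5\right) = 0 - 25 = -25$)
$x{\left(7 \right)} + \left(W{\left(13,1 \right)} - 106\right) X = -25 + \left(2 \cdot 1 - 106\right) \left(-64\right) = -25 + \left(2 - 106\right) \left(-64\right) = -25 - -6656 = -25 + 6656 = 6631$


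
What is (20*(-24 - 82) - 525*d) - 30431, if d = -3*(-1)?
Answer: -34126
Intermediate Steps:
d = 3
(20*(-24 - 82) - 525*d) - 30431 = (20*(-24 - 82) - 525*3) - 30431 = (20*(-106) - 1575) - 30431 = (-2120 - 1575) - 30431 = -3695 - 30431 = -34126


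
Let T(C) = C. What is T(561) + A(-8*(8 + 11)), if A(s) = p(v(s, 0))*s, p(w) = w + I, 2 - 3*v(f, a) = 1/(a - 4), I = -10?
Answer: 1967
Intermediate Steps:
v(f, a) = 2/3 - 1/(3*(-4 + a)) (v(f, a) = 2/3 - 1/(3*(a - 4)) = 2/3 - 1/(3*(-4 + a)))
p(w) = -10 + w (p(w) = w - 10 = -10 + w)
A(s) = -37*s/4 (A(s) = (-10 + (-9 + 2*0)/(3*(-4 + 0)))*s = (-10 + (1/3)*(-9 + 0)/(-4))*s = (-10 + (1/3)*(-1/4)*(-9))*s = (-10 + 3/4)*s = -37*s/4)
T(561) + A(-8*(8 + 11)) = 561 - (-74)*(8 + 11) = 561 - (-74)*19 = 561 - 37/4*(-152) = 561 + 1406 = 1967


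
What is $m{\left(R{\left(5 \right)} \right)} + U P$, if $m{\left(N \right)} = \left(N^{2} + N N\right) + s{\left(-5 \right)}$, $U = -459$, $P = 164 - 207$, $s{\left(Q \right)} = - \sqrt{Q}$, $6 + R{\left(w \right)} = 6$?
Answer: $19737 - i \sqrt{5} \approx 19737.0 - 2.2361 i$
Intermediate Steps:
$R{\left(w \right)} = 0$ ($R{\left(w \right)} = -6 + 6 = 0$)
$P = -43$ ($P = 164 - 207 = -43$)
$m{\left(N \right)} = 2 N^{2} - i \sqrt{5}$ ($m{\left(N \right)} = \left(N^{2} + N N\right) - \sqrt{-5} = \left(N^{2} + N^{2}\right) - i \sqrt{5} = 2 N^{2} - i \sqrt{5}$)
$m{\left(R{\left(5 \right)} \right)} + U P = \left(2 \cdot 0^{2} - i \sqrt{5}\right) - -19737 = \left(2 \cdot 0 - i \sqrt{5}\right) + 19737 = \left(0 - i \sqrt{5}\right) + 19737 = - i \sqrt{5} + 19737 = 19737 - i \sqrt{5}$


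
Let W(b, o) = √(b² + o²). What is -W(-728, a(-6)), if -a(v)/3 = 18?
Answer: -730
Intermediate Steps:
a(v) = -54 (a(v) = -3*18 = -54)
-W(-728, a(-6)) = -√((-728)² + (-54)²) = -√(529984 + 2916) = -√532900 = -1*730 = -730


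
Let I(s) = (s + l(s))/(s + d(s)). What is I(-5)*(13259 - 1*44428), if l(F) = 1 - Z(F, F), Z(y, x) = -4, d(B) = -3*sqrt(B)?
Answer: 0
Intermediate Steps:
l(F) = 5 (l(F) = 1 - 1*(-4) = 1 + 4 = 5)
I(s) = (5 + s)/(s - 3*sqrt(s)) (I(s) = (s + 5)/(s - 3*sqrt(s)) = (5 + s)/(s - 3*sqrt(s)))
I(-5)*(13259 - 1*44428) = ((5 - 5)/(-5 - 3*I*sqrt(5)))*(13259 - 1*44428) = (0/(-5 - 3*I*sqrt(5)))*(13259 - 44428) = (0/(-5 - 3*I*sqrt(5)))*(-31169) = 0*(-31169) = 0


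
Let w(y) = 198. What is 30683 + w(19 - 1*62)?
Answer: 30881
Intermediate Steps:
30683 + w(19 - 1*62) = 30683 + 198 = 30881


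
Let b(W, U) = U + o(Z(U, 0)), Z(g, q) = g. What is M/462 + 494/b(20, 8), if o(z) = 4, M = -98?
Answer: 901/22 ≈ 40.955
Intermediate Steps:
b(W, U) = 4 + U (b(W, U) = U + 4 = 4 + U)
M/462 + 494/b(20, 8) = -98/462 + 494/(4 + 8) = -98*1/462 + 494/12 = -7/33 + 494*(1/12) = -7/33 + 247/6 = 901/22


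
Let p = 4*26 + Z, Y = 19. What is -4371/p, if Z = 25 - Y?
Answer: -4371/110 ≈ -39.736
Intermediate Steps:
Z = 6 (Z = 25 - 1*19 = 25 - 19 = 6)
p = 110 (p = 4*26 + 6 = 104 + 6 = 110)
-4371/p = -4371/110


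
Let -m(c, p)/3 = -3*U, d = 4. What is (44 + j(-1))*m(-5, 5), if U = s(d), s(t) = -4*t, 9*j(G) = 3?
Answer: -6384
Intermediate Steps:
j(G) = 1/3 (j(G) = (1/9)*3 = 1/3)
U = -16 (U = -4*4 = -16)
m(c, p) = -144 (m(c, p) = -(-9)*(-16) = -3*48 = -144)
(44 + j(-1))*m(-5, 5) = (44 + 1/3)*(-144) = (133/3)*(-144) = -6384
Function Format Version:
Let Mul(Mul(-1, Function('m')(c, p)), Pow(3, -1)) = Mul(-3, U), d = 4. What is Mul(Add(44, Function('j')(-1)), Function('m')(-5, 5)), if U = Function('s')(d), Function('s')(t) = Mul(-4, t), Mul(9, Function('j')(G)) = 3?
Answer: -6384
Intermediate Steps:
Function('j')(G) = Rational(1, 3) (Function('j')(G) = Mul(Rational(1, 9), 3) = Rational(1, 3))
U = -16 (U = Mul(-4, 4) = -16)
Function('m')(c, p) = -144 (Function('m')(c, p) = Mul(-3, Mul(-3, -16)) = Mul(-3, 48) = -144)
Mul(Add(44, Function('j')(-1)), Function('m')(-5, 5)) = Mul(Add(44, Rational(1, 3)), -144) = Mul(Rational(133, 3), -144) = -6384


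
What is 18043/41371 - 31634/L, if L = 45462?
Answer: -244229674/940404201 ≈ -0.25971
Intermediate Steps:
18043/41371 - 31634/L = 18043/41371 - 31634/45462 = 18043*(1/41371) - 31634*1/45462 = 18043/41371 - 15817/22731 = -244229674/940404201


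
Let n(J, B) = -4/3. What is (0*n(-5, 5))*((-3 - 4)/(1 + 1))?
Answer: 0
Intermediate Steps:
n(J, B) = -4/3 (n(J, B) = -4*⅓ = -4/3)
(0*n(-5, 5))*((-3 - 4)/(1 + 1)) = (0*(-4/3))*((-3 - 4)/(1 + 1)) = 0*(-7/2) = 0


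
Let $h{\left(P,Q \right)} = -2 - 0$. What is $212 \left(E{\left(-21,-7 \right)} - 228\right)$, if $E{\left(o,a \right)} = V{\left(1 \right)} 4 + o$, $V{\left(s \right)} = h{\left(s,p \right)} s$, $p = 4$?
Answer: $-54484$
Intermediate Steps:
$h{\left(P,Q \right)} = -2$ ($h{\left(P,Q \right)} = -2 + 0 = -2$)
$V{\left(s \right)} = - 2 s$
$E{\left(o,a \right)} = -8 + o$ ($E{\left(o,a \right)} = \left(-2\right) 1 \cdot 4 + o = \left(-2\right) 4 + o = -8 + o$)
$212 \left(E{\left(-21,-7 \right)} - 228\right) = 212 \left(\left(-8 - 21\right) - 228\right) = 212 \left(-29 - 228\right) = 212 \left(-257\right) = -54484$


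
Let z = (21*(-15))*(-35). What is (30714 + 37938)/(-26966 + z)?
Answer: -68652/15941 ≈ -4.3066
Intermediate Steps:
z = 11025 (z = -315*(-35) = 11025)
(30714 + 37938)/(-26966 + z) = (30714 + 37938)/(-26966 + 11025) = 68652/(-15941) = 68652*(-1/15941) = -68652/15941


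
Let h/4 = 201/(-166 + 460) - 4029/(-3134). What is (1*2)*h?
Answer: 1209640/76783 ≈ 15.754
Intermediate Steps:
h = 604820/76783 (h = 4*(201/(-166 + 460) - 4029/(-3134)) = 4*(201/294 - 4029*(-1/3134)) = 4*(201*(1/294) + 4029/3134) = 4*(67/98 + 4029/3134) = 4*(151205/76783) = 604820/76783 ≈ 7.8770)
(1*2)*h = (1*2)*(604820/76783) = 2*(604820/76783) = 1209640/76783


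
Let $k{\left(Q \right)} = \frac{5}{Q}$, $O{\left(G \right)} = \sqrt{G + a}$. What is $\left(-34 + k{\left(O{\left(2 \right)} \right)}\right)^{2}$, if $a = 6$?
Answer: $\frac{9273}{8} - 85 \sqrt{2} \approx 1038.9$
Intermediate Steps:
$O{\left(G \right)} = \sqrt{6 + G}$ ($O{\left(G \right)} = \sqrt{G + 6} = \sqrt{6 + G}$)
$\left(-34 + k{\left(O{\left(2 \right)} \right)}\right)^{2} = \left(-34 + \frac{5}{\sqrt{6 + 2}}\right)^{2} = \left(-34 + \frac{5}{\sqrt{8}}\right)^{2} = \left(-34 + \frac{5}{2 \sqrt{2}}\right)^{2} = \left(-34 + 5 \frac{\sqrt{2}}{4}\right)^{2} = \left(-34 + \frac{5 \sqrt{2}}{4}\right)^{2}$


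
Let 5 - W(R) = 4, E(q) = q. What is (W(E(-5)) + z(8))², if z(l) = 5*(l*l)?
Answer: 103041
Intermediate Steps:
W(R) = 1 (W(R) = 5 - 1*4 = 5 - 4 = 1)
z(l) = 5*l²
(W(E(-5)) + z(8))² = (1 + 5*8²)² = (1 + 5*64)² = (1 + 320)² = 321² = 103041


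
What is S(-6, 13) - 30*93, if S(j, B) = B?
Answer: -2777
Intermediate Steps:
S(-6, 13) - 30*93 = 13 - 30*93 = 13 - 2790 = -2777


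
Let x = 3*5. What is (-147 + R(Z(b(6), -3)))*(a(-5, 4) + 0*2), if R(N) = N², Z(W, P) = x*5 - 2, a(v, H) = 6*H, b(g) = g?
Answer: 124368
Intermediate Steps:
x = 15
Z(W, P) = 73 (Z(W, P) = 15*5 - 2 = 75 - 2 = 73)
(-147 + R(Z(b(6), -3)))*(a(-5, 4) + 0*2) = (-147 + 73²)*(6*4 + 0*2) = (-147 + 5329)*(24 + 0) = 5182*24 = 124368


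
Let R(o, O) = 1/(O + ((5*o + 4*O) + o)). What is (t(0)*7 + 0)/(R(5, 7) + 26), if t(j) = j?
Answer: 0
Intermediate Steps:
R(o, O) = 1/(5*O + 6*o) (R(o, O) = 1/(O + ((4*O + 5*o) + o)) = 1/(O + (4*O + 6*o)) = 1/(5*O + 6*o))
(t(0)*7 + 0)/(R(5, 7) + 26) = (0*7 + 0)/(1/(5*7 + 6*5) + 26) = (0 + 0)/(1/(35 + 30) + 26) = 0/(1/65 + 26) = 0/(1691/65) = 0*(65/1691) = 0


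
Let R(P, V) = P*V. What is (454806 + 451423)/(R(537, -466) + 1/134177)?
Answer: -121595088533/33576720833 ≈ -3.6214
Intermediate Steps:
(454806 + 451423)/(R(537, -466) + 1/134177) = (454806 + 451423)/(537*(-466) + 1/134177) = 906229/(-250242 + 1/134177) = 906229/(-33576720833/134177) = 906229*(-134177/33576720833) = -121595088533/33576720833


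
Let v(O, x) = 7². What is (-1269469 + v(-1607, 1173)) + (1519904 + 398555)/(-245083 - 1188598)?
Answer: -1819945253479/1433681 ≈ -1.2694e+6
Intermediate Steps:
v(O, x) = 49
(-1269469 + v(-1607, 1173)) + (1519904 + 398555)/(-245083 - 1188598) = (-1269469 + 49) + (1519904 + 398555)/(-245083 - 1188598) = -1269420 + 1918459/(-1433681) = -1269420 + 1918459*(-1/1433681) = -1269420 - 1918459/1433681 = -1819945253479/1433681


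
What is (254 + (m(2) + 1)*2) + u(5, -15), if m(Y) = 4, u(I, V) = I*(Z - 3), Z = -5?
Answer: 224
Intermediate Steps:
u(I, V) = -8*I (u(I, V) = I*(-5 - 3) = I*(-8) = -8*I)
(254 + (m(2) + 1)*2) + u(5, -15) = (254 + (4 + 1)*2) - 8*5 = (254 + 5*2) - 40 = (254 + 10) - 40 = 264 - 40 = 224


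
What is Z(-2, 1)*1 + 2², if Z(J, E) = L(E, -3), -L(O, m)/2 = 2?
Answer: 0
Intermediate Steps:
L(O, m) = -4 (L(O, m) = -2*2 = -4)
Z(J, E) = -4
Z(-2, 1)*1 + 2² = -4*1 + 2² = -4 + 4 = 0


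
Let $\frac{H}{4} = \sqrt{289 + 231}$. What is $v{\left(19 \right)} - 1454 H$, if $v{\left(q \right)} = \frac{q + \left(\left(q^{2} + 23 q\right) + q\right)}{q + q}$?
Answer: $22 - 11632 \sqrt{130} \approx -1.326 \cdot 10^{5}$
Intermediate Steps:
$H = 8 \sqrt{130}$ ($H = 4 \sqrt{289 + 231} = 4 \sqrt{520} = 4 \cdot 2 \sqrt{130} = 8 \sqrt{130} \approx 91.214$)
$v{\left(q \right)} = \frac{q^{2} + 25 q}{2 q}$ ($v{\left(q \right)} = \frac{q + \left(q^{2} + 24 q\right)}{2 q} = \left(q^{2} + 25 q\right) \frac{1}{2 q} = \frac{q^{2} + 25 q}{2 q}$)
$v{\left(19 \right)} - 1454 H = \left(\frac{25}{2} + \frac{1}{2} \cdot 19\right) - 1454 \cdot 8 \sqrt{130} = \left(\frac{25}{2} + \frac{19}{2}\right) - 11632 \sqrt{130} = 22 - 11632 \sqrt{130}$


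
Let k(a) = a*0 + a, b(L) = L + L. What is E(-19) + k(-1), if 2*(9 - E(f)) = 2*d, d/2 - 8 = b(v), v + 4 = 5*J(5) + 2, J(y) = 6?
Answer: -120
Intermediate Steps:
v = 28 (v = -4 + (5*6 + 2) = -4 + (30 + 2) = -4 + 32 = 28)
b(L) = 2*L
d = 128 (d = 16 + 2*(2*28) = 16 + 2*56 = 16 + 112 = 128)
k(a) = a (k(a) = 0 + a = a)
E(f) = -119 (E(f) = 9 - 128 = -119)
E(-19) + k(-1) = -119 - 1 = -120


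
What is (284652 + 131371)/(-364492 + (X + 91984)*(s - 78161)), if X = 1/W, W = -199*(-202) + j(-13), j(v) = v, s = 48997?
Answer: -16717884255/107815787134744 ≈ -0.00015506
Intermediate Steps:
W = 40185 (W = -199*(-202) - 13 = 40198 - 13 = 40185)
X = 1/40185 ≈ 2.4885e-5
(284652 + 131371)/(-364492 + (X + 91984)*(s - 78161)) = (284652 + 131371)/(-364492 + (1/40185 + 91984)*(48997 - 78161)) = 416023/(-364492 + (3696377041/40185)*(-29164)) = 416023/(-364492 - 107801140023724/40185) = 416023/(-107815787134744/40185) = 416023*(-40185/107815787134744) = -16717884255/107815787134744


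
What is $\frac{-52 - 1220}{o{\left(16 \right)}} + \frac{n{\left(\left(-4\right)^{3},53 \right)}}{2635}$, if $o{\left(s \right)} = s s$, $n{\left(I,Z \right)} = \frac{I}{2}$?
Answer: $- \frac{419989}{84320} \approx -4.9809$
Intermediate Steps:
$n{\left(I,Z \right)} = \frac{I}{2}$ ($n{\left(I,Z \right)} = I \frac{1}{2} = \frac{I}{2}$)
$o{\left(s \right)} = s^{2}$
$\frac{-52 - 1220}{o{\left(16 \right)}} + \frac{n{\left(\left(-4\right)^{3},53 \right)}}{2635} = \frac{-52 - 1220}{16^{2}} + \frac{\frac{1}{2} \left(-4\right)^{3}}{2635} = - \frac{1272}{256} + \frac{1}{2} \left(-64\right) \frac{1}{2635} = \left(-1272\right) \frac{1}{256} - \frac{32}{2635} = - \frac{159}{32} - \frac{32}{2635} = - \frac{419989}{84320}$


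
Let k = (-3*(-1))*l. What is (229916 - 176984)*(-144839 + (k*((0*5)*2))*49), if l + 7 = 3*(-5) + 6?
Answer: -7666617948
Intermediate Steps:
l = -16 (l = -7 + (3*(-5) + 6) = -7 + (-15 + 6) = -7 - 9 = -16)
k = -48 (k = -3*(-1)*(-16) = 3*(-16) = -48)
(229916 - 176984)*(-144839 + (k*((0*5)*2))*49) = (229916 - 176984)*(-144839 - 48*0*5*2*49) = 52932*(-144839 - 0*2*49) = 52932*(-144839 - 48*0*49) = 52932*(-144839 + 0*49) = 52932*(-144839 + 0) = 52932*(-144839) = -7666617948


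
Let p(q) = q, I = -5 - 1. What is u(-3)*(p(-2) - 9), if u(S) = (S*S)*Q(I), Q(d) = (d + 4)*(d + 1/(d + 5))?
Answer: -1386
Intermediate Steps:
I = -6
Q(d) = (4 + d)*(d + 1/(5 + d))
u(S) = 14*S**2 (u(S) = (S*S)*((4 + (-6)**3 + 9*(-6)**2 + 21*(-6))/(5 - 6)) = S**2*((4 - 216 + 9*36 - 126)/(-1)) = S**2*(-(4 - 216 + 324 - 126)) = S**2*(-1*(-14)) = S**2*14 = 14*S**2)
u(-3)*(p(-2) - 9) = (14*(-3)**2)*(-2 - 9) = (14*9)*(-11) = 126*(-11) = -1386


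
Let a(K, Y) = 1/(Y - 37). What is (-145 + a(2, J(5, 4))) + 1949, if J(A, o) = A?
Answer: 57727/32 ≈ 1804.0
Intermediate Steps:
a(K, Y) = 1/(-37 + Y)
(-145 + a(2, J(5, 4))) + 1949 = (-145 + 1/(-37 + 5)) + 1949 = (-145 + 1/(-32)) + 1949 = (-145 - 1/32) + 1949 = -4641/32 + 1949 = 57727/32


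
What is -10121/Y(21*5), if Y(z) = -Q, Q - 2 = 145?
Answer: 10121/147 ≈ 68.850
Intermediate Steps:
Q = 147 (Q = 2 + 145 = 147)
Y(z) = -147 (Y(z) = -1*147 = -147)
-10121/Y(21*5) = -10121/(-147) = -10121*(-1/147) = 10121/147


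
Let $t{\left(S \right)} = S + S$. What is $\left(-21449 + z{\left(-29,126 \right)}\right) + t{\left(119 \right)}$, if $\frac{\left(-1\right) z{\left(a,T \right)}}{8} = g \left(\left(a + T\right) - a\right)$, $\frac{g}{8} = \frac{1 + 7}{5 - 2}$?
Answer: $-42715$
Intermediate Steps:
$g = \frac{64}{3}$ ($g = 8 \frac{1 + 7}{5 - 2} = 8 \cdot \frac{8}{3} = \frac{64}{3} \approx 21.333$)
$t{\left(S \right)} = 2 S$
$z{\left(a,T \right)} = - \frac{512 T}{3}$ ($z{\left(a,T \right)} = - 8 \frac{64 \left(\left(a + T\right) - a\right)}{3} = - 8 \frac{64 \left(\left(T + a\right) - a\right)}{3} = - 8 \frac{64 T}{3} = - \frac{512 T}{3}$)
$\left(-21449 + z{\left(-29,126 \right)}\right) + t{\left(119 \right)} = \left(-21449 - 21504\right) + 2 \cdot 119 = \left(-21449 - 21504\right) + 238 = -42953 + 238 = -42715$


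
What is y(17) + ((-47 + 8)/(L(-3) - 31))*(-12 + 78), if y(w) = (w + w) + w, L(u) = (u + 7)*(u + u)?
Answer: 489/5 ≈ 97.800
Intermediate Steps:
L(u) = 2*u*(7 + u) (L(u) = (7 + u)*(2*u) = 2*u*(7 + u))
y(w) = 3*w (y(w) = 2*w + w = 3*w)
y(17) + ((-47 + 8)/(L(-3) - 31))*(-12 + 78) = 3*17 + ((-47 + 8)/(2*(-3)*(7 - 3) - 31))*(-12 + 78) = 51 - 39/(2*(-3)*4 - 31)*66 = 51 - 39/(-24 - 31)*66 = 51 - 39/(-55)*66 = 51 - 39*(-1/55)*66 = 51 + (39/55)*66 = 51 + 234/5 = 489/5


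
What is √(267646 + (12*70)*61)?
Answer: √318886 ≈ 564.70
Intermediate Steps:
√(267646 + (12*70)*61) = √(267646 + 840*61) = √(267646 + 51240) = √318886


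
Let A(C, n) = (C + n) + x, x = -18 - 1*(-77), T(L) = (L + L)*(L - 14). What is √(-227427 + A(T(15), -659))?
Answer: 21*I*√517 ≈ 477.49*I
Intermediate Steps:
T(L) = 2*L*(-14 + L) (T(L) = (2*L)*(-14 + L) = 2*L*(-14 + L))
x = 59 (x = -18 + 77 = 59)
A(C, n) = 59 + C + n (A(C, n) = (C + n) + 59 = 59 + C + n)
√(-227427 + A(T(15), -659)) = √(-227427 + (59 + 2*15*(-14 + 15) - 659)) = √(-227427 + (59 + 2*15*1 - 659)) = √(-227427 + (59 + 30 - 659)) = √(-227427 - 570) = √(-227997) = 21*I*√517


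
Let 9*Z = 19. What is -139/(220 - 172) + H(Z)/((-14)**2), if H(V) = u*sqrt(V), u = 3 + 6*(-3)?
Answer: -139/48 - 5*sqrt(19)/196 ≈ -3.0070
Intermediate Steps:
Z = 19/9 (Z = (1/9)*19 = 19/9 ≈ 2.1111)
u = -15 (u = 3 - 18 = -15)
H(V) = -15*sqrt(V)
-139/(220 - 172) + H(Z)/((-14)**2) = -139/(220 - 172) + (-5*sqrt(19))/((-14)**2) = -139/48 - 5*sqrt(19)/196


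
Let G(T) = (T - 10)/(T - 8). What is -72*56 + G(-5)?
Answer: -52401/13 ≈ -4030.8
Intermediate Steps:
G(T) = (-10 + T)/(-8 + T)
-72*56 + G(-5) = -72*56 + (-10 - 5)/(-8 - 5) = -4032 - 15/(-13) = -4032 - 1/13*(-15) = -4032 + 15/13 = -52401/13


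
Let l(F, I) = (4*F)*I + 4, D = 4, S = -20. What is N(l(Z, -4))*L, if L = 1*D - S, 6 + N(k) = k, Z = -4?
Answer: 1488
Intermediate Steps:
l(F, I) = 4 + 4*F*I (l(F, I) = 4*F*I + 4 = 4 + 4*F*I)
N(k) = -6 + k
L = 24 (L = 1*4 - 1*(-20) = 4 + 20 = 24)
N(l(Z, -4))*L = (-6 + (4 + 4*(-4)*(-4)))*24 = (-6 + (4 + 64))*24 = (-6 + 68)*24 = 62*24 = 1488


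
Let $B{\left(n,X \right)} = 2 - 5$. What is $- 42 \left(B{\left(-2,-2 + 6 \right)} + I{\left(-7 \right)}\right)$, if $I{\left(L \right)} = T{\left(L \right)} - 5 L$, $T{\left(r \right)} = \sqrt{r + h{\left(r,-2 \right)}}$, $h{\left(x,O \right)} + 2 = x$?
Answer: $-1344 - 168 i \approx -1344.0 - 168.0 i$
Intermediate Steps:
$h{\left(x,O \right)} = -2 + x$
$T{\left(r \right)} = \sqrt{-2 + 2 r}$ ($T{\left(r \right)} = \sqrt{r + \left(-2 + r\right)} = \sqrt{-2 + 2 r}$)
$B{\left(n,X \right)} = -3$ ($B{\left(n,X \right)} = 2 - 5 = -3$)
$I{\left(L \right)} = \sqrt{-2 + 2 L} - 5 L$
$- 42 \left(B{\left(-2,-2 + 6 \right)} + I{\left(-7 \right)}\right) = - 42 \left(-3 + \left(\sqrt{-2 + 2 \left(-7\right)} - -35\right)\right) = - 42 \left(-3 + \left(\sqrt{-2 - 14} + 35\right)\right) = - 42 \left(-3 + \left(\sqrt{-16} + 35\right)\right) = - 42 \left(-3 + \left(4 i + 35\right)\right) = - 42 \left(-3 + \left(35 + 4 i\right)\right) = - 42 \left(32 + 4 i\right) = -1344 - 168 i$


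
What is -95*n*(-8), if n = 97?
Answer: 73720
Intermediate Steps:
-95*n*(-8) = -95*97*(-8) = -9215*(-8) = 73720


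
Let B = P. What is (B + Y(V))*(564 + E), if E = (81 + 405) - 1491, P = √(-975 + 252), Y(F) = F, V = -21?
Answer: 9261 - 441*I*√723 ≈ 9261.0 - 11858.0*I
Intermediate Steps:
P = I*√723 (P = √(-723) = I*√723 ≈ 26.889*I)
B = I*√723 ≈ 26.889*I
E = -1005 (E = 486 - 1491 = -1005)
(B + Y(V))*(564 + E) = (I*√723 - 21)*(564 - 1005) = (-21 + I*√723)*(-441) = 9261 - 441*I*√723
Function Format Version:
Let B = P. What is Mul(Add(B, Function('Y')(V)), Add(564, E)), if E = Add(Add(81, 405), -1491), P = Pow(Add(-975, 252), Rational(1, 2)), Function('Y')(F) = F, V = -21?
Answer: Add(9261, Mul(-441, I, Pow(723, Rational(1, 2)))) ≈ Add(9261.0, Mul(-11858., I))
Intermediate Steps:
P = Mul(I, Pow(723, Rational(1, 2))) (P = Pow(-723, Rational(1, 2)) = Mul(I, Pow(723, Rational(1, 2))) ≈ Mul(26.889, I))
B = Mul(I, Pow(723, Rational(1, 2))) ≈ Mul(26.889, I)
E = -1005 (E = Add(486, -1491) = -1005)
Mul(Add(B, Function('Y')(V)), Add(564, E)) = Mul(Add(Mul(I, Pow(723, Rational(1, 2))), -21), Add(564, -1005)) = Mul(Add(-21, Mul(I, Pow(723, Rational(1, 2)))), -441) = Add(9261, Mul(-441, I, Pow(723, Rational(1, 2))))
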